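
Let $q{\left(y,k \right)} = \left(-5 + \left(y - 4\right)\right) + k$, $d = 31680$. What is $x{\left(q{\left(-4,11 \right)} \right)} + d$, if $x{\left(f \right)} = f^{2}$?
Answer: $31684$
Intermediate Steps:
$q{\left(y,k \right)} = -9 + k + y$ ($q{\left(y,k \right)} = \left(-5 + \left(-4 + y\right)\right) + k = \left(-9 + y\right) + k = -9 + k + y$)
$x{\left(q{\left(-4,11 \right)} \right)} + d = \left(-9 + 11 - 4\right)^{2} + 31680 = \left(-2\right)^{2} + 31680 = 4 + 31680 = 31684$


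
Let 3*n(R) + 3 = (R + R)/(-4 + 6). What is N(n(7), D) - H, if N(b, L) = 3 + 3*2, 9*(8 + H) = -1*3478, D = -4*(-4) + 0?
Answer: 3631/9 ≈ 403.44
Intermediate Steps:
n(R) = -1 + R/3 (n(R) = -1 + ((R + R)/(-4 + 6))/3 = -1 + ((2*R)/2)/3 = -1 + ((2*R)*(1/2))/3 = -1 + R/3)
D = 16 (D = 16 + 0 = 16)
H = -3550/9 (H = -8 + (-1*3478)/9 = -8 + (1/9)*(-3478) = -8 - 3478/9 = -3550/9 ≈ -394.44)
N(b, L) = 9 (N(b, L) = 3 + 6 = 9)
N(n(7), D) - H = 9 - 1*(-3550/9) = 9 + 3550/9 = 3631/9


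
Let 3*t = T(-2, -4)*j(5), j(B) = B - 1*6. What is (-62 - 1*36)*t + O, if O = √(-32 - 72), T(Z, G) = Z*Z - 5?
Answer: -98/3 + 2*I*√26 ≈ -32.667 + 10.198*I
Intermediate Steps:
T(Z, G) = -5 + Z² (T(Z, G) = Z² - 5 = -5 + Z²)
j(B) = -6 + B (j(B) = B - 6 = -6 + B)
t = ⅓ (t = ((-5 + (-2)²)*(-6 + 5))/3 = ((-5 + 4)*(-1))/3 = (-1*(-1))/3 = (⅓)*1 = ⅓ ≈ 0.33333)
O = 2*I*√26 (O = √(-104) = 2*I*√26 ≈ 10.198*I)
(-62 - 1*36)*t + O = (-62 - 1*36)*(⅓) + 2*I*√26 = (-62 - 36)*(⅓) + 2*I*√26 = -98*⅓ + 2*I*√26 = -98/3 + 2*I*√26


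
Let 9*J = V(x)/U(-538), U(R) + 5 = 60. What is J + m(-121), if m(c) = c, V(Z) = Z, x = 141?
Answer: -19918/165 ≈ -120.72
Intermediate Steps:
U(R) = 55 (U(R) = -5 + 60 = 55)
J = 47/165 (J = (141/55)/9 = (141*(1/55))/9 = (1/9)*(141/55) = 47/165 ≈ 0.28485)
J + m(-121) = 47/165 - 121 = -19918/165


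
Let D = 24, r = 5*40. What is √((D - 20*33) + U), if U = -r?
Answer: 2*I*√209 ≈ 28.914*I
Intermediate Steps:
r = 200
U = -200 (U = -1*200 = -200)
√((D - 20*33) + U) = √((24 - 20*33) - 200) = √((24 - 660) - 200) = √(-636 - 200) = √(-836) = 2*I*√209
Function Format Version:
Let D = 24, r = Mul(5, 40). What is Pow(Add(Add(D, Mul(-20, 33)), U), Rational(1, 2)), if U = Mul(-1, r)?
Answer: Mul(2, I, Pow(209, Rational(1, 2))) ≈ Mul(28.914, I)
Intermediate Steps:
r = 200
U = -200 (U = Mul(-1, 200) = -200)
Pow(Add(Add(D, Mul(-20, 33)), U), Rational(1, 2)) = Pow(Add(Add(24, Mul(-20, 33)), -200), Rational(1, 2)) = Pow(Add(Add(24, -660), -200), Rational(1, 2)) = Pow(Add(-636, -200), Rational(1, 2)) = Pow(-836, Rational(1, 2)) = Mul(2, I, Pow(209, Rational(1, 2)))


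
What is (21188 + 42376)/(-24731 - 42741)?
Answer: -15891/16868 ≈ -0.94208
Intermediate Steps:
(21188 + 42376)/(-24731 - 42741) = 63564/(-67472) = 63564*(-1/67472) = -15891/16868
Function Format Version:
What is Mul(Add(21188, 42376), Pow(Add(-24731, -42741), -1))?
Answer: Rational(-15891, 16868) ≈ -0.94208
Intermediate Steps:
Mul(Add(21188, 42376), Pow(Add(-24731, -42741), -1)) = Mul(63564, Pow(-67472, -1)) = Mul(63564, Rational(-1, 67472)) = Rational(-15891, 16868)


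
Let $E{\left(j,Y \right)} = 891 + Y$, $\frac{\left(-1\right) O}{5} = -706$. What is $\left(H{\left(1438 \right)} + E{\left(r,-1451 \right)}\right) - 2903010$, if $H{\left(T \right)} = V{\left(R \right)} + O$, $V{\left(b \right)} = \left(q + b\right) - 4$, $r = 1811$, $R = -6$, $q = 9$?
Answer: $-2900041$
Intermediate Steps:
$O = 3530$ ($O = \left(-5\right) \left(-706\right) = 3530$)
$V{\left(b \right)} = 5 + b$ ($V{\left(b \right)} = \left(9 + b\right) - 4 = 5 + b$)
$H{\left(T \right)} = 3529$ ($H{\left(T \right)} = \left(5 - 6\right) + 3530 = -1 + 3530 = 3529$)
$\left(H{\left(1438 \right)} + E{\left(r,-1451 \right)}\right) - 2903010 = \left(3529 + \left(891 - 1451\right)\right) - 2903010 = \left(3529 - 560\right) - 2903010 = 2969 - 2903010 = -2900041$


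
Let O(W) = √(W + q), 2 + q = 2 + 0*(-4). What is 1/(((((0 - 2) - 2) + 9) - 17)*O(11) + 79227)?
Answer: 8803/697435105 + 4*√11/2092305315 ≈ 1.2628e-5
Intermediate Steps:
q = 0 (q = -2 + (2 + 0*(-4)) = -2 + (2 + 0) = -2 + 2 = 0)
O(W) = √W (O(W) = √(W + 0) = √W)
1/(((((0 - 2) - 2) + 9) - 17)*O(11) + 79227) = 1/(((((0 - 2) - 2) + 9) - 17)*√11 + 79227) = 1/((((-2 - 2) + 9) - 17)*√11 + 79227) = 1/(((-4 + 9) - 17)*√11 + 79227) = 1/((5 - 17)*√11 + 79227) = 1/(-12*√11 + 79227) = 1/(79227 - 12*√11)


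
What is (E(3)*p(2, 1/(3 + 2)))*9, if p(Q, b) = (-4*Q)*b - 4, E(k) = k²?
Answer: -2268/5 ≈ -453.60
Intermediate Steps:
p(Q, b) = -4 - 4*Q*b (p(Q, b) = -4*Q*b - 4 = -4 - 4*Q*b)
(E(3)*p(2, 1/(3 + 2)))*9 = (3²*(-4 - 4*2/(3 + 2)))*9 = (9*(-4 - 4*2/5))*9 = (9*(-4 - 4*2*⅕))*9 = (9*(-4 - 8/5))*9 = (9*(-28/5))*9 = -252/5*9 = -2268/5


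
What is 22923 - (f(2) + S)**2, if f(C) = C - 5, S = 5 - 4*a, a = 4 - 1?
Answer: 22823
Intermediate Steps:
a = 3
S = -7 (S = 5 - 4*3 = 5 - 12 = -7)
f(C) = -5 + C
22923 - (f(2) + S)**2 = 22923 - ((-5 + 2) - 7)**2 = 22923 - (-3 - 7)**2 = 22923 - 1*(-10)**2 = 22923 - 1*100 = 22923 - 100 = 22823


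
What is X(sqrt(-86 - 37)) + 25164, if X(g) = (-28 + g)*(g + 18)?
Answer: 24537 - 10*I*sqrt(123) ≈ 24537.0 - 110.91*I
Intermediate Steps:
X(g) = (-28 + g)*(18 + g)
X(sqrt(-86 - 37)) + 25164 = (-504 + (sqrt(-86 - 37))**2 - 10*sqrt(-86 - 37)) + 25164 = (-504 + (sqrt(-123))**2 - 10*I*sqrt(123)) + 25164 = (-504 + (I*sqrt(123))**2 - 10*I*sqrt(123)) + 25164 = (-504 - 123 - 10*I*sqrt(123)) + 25164 = (-627 - 10*I*sqrt(123)) + 25164 = 24537 - 10*I*sqrt(123)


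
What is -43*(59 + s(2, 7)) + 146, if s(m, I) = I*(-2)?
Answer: -1789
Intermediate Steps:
s(m, I) = -2*I
-43*(59 + s(2, 7)) + 146 = -43*(59 - 2*7) + 146 = -43*(59 - 14) + 146 = -43*45 + 146 = -1935 + 146 = -1789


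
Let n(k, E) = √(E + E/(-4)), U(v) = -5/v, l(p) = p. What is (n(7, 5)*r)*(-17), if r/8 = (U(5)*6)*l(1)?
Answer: 408*√15 ≈ 1580.2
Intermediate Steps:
n(k, E) = √3*√E/2 (n(k, E) = √(E + E*(-¼)) = √(E - E/4) = √(3*E/4) = √3*√E/2)
r = -48 (r = 8*((-5/5*6)*1) = 8*((-5*⅕*6)*1) = 8*(-1*6*1) = 8*(-6*1) = 8*(-6) = -48)
(n(7, 5)*r)*(-17) = ((√3*√5/2)*(-48))*(-17) = ((√15/2)*(-48))*(-17) = -24*√15*(-17) = 408*√15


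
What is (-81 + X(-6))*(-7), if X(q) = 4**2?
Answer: 455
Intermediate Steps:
X(q) = 16
(-81 + X(-6))*(-7) = (-81 + 16)*(-7) = -65*(-7) = 455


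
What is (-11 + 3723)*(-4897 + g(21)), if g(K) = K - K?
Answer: -18177664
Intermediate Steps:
g(K) = 0
(-11 + 3723)*(-4897 + g(21)) = (-11 + 3723)*(-4897 + 0) = 3712*(-4897) = -18177664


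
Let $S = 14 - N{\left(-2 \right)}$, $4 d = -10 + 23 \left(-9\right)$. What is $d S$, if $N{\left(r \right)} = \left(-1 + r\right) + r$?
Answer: $- \frac{4123}{4} \approx -1030.8$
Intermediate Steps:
$N{\left(r \right)} = -1 + 2 r$
$d = - \frac{217}{4}$ ($d = \frac{-10 + 23 \left(-9\right)}{4} = \frac{-10 - 207}{4} = \frac{1}{4} \left(-217\right) = - \frac{217}{4} \approx -54.25$)
$S = 19$ ($S = 14 - \left(-1 + 2 \left(-2\right)\right) = 14 - \left(-1 - 4\right) = 14 - -5 = 14 + 5 = 19$)
$d S = \left(- \frac{217}{4}\right) 19 = - \frac{4123}{4}$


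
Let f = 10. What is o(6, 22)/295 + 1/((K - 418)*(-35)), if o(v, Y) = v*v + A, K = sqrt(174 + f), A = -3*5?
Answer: 12841021/180212550 + sqrt(46)/3054450 ≈ 0.071257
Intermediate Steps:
A = -15
K = 2*sqrt(46) (K = sqrt(174 + 10) = sqrt(184) = 2*sqrt(46) ≈ 13.565)
o(v, Y) = -15 + v**2 (o(v, Y) = v*v - 15 = v**2 - 15 = -15 + v**2)
o(6, 22)/295 + 1/((K - 418)*(-35)) = (-15 + 6**2)/295 + 1/(2*sqrt(46) - 418*(-35)) = (-15 + 36)*(1/295) - 1/35/(-418 + 2*sqrt(46)) = 21*(1/295) - 1/(35*(-418 + 2*sqrt(46))) = 21/295 - 1/(35*(-418 + 2*sqrt(46)))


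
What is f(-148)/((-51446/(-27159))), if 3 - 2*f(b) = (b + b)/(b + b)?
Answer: 27159/51446 ≈ 0.52791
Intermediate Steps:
f(b) = 1 (f(b) = 3/2 - (b + b)/(2*(b + b)) = 3/2 - 2*b/(2*(2*b)) = 3/2 - 2*b*1/(2*b)/2 = 3/2 - 1/2*1 = 3/2 - 1/2 = 1)
f(-148)/((-51446/(-27159))) = 1/(-51446/(-27159)) = 1/(-51446*(-1/27159)) = 1/(51446/27159) = 1*(27159/51446) = 27159/51446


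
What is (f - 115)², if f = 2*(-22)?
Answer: 25281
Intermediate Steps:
f = -44
(f - 115)² = (-44 - 115)² = (-159)² = 25281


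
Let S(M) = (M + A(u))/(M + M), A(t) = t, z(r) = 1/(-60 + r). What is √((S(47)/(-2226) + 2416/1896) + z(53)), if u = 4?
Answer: √77272424057031/8265138 ≈ 1.0636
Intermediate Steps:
S(M) = (4 + M)/(2*M) (S(M) = (M + 4)/(M + M) = (4 + M)/((2*M)) = (4 + M)*(1/(2*M)) = (4 + M)/(2*M))
√((S(47)/(-2226) + 2416/1896) + z(53)) = √((((½)*(4 + 47)/47)/(-2226) + 2416/1896) + 1/(-60 + 53)) = √((((½)*(1/47)*51)*(-1/2226) + 2416*(1/1896)) + 1/(-7)) = √(((51/94)*(-1/2226) + 302/237) - ⅐) = √((-17/69748 + 302/237) - ⅐) = √(21059867/16530276 - ⅐) = √(18698399/16530276) = √77272424057031/8265138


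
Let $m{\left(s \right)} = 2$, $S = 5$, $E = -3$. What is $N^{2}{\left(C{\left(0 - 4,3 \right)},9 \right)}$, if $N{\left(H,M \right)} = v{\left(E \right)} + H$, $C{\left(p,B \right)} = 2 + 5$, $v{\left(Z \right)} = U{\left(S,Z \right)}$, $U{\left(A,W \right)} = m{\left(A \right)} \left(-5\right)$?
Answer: $9$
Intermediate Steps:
$U{\left(A,W \right)} = -10$ ($U{\left(A,W \right)} = 2 \left(-5\right) = -10$)
$v{\left(Z \right)} = -10$
$C{\left(p,B \right)} = 7$
$N{\left(H,M \right)} = -10 + H$
$N^{2}{\left(C{\left(0 - 4,3 \right)},9 \right)} = \left(-10 + 7\right)^{2} = \left(-3\right)^{2} = 9$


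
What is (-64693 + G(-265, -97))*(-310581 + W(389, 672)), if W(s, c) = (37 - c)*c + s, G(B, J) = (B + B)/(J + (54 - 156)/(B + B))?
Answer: 611450437256032/12827 ≈ 4.7669e+10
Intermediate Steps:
G(B, J) = 2*B/(J - 51/B) (G(B, J) = (2*B)/(J - 102*1/(2*B)) = (2*B)/(J - 51/B) = 2*B/(J - 51/B))
W(s, c) = s + c*(37 - c) (W(s, c) = c*(37 - c) + s = s + c*(37 - c))
(-64693 + G(-265, -97))*(-310581 + W(389, 672)) = (-64693 + 2*(-265)²/(-51 - 265*(-97)))*(-310581 + (389 - 1*672² + 37*672)) = (-64693 + 2*70225/(-51 + 25705))*(-310581 + (389 - 1*451584 + 24864)) = (-64693 + 2*70225/25654)*(-310581 + (389 - 451584 + 24864)) = (-64693 + 2*70225*(1/25654))*(-310581 - 426331) = (-64693 + 70225/12827)*(-736912) = -829746886/12827*(-736912) = 611450437256032/12827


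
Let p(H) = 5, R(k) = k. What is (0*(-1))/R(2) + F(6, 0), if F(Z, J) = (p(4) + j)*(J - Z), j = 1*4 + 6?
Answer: -90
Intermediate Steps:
j = 10 (j = 4 + 6 = 10)
F(Z, J) = -15*Z + 15*J (F(Z, J) = (5 + 10)*(J - Z) = 15*(J - Z) = -15*Z + 15*J)
(0*(-1))/R(2) + F(6, 0) = (0*(-1))/2 + (-15*6 + 15*0) = (½)*0 + (-90 + 0) = 0 - 90 = -90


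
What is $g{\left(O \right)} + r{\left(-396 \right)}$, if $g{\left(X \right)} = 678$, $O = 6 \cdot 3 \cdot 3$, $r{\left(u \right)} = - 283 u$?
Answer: $112746$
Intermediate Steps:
$O = 54$ ($O = 18 \cdot 3 = 54$)
$g{\left(O \right)} + r{\left(-396 \right)} = 678 - -112068 = 678 + 112068 = 112746$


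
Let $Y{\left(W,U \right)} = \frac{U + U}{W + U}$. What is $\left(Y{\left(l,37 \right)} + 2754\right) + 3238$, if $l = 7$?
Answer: $\frac{131861}{22} \approx 5993.7$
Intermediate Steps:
$Y{\left(W,U \right)} = \frac{2 U}{U + W}$
$\left(Y{\left(l,37 \right)} + 2754\right) + 3238 = \left(2 \cdot 37 \frac{1}{37 + 7} + 2754\right) + 3238 = \left(2 \cdot 37 \cdot \frac{1}{44} + 2754\right) + 3238 = \left(\frac{37}{22} + 2754\right) + 3238 = \frac{60625}{22} + 3238 = \frac{131861}{22}$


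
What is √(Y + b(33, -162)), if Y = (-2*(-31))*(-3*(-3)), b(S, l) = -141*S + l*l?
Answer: 3*√2461 ≈ 148.83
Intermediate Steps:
b(S, l) = l² - 141*S (b(S, l) = -141*S + l² = l² - 141*S)
Y = 558 (Y = 62*9 = 558)
√(Y + b(33, -162)) = √(558 + ((-162)² - 141*33)) = √(558 + (26244 - 4653)) = √(558 + 21591) = √22149 = 3*√2461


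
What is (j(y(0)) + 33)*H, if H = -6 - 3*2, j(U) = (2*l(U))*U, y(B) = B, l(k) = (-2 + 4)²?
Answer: -396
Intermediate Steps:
l(k) = 4 (l(k) = 2² = 4)
j(U) = 8*U (j(U) = (2*4)*U = 8*U)
H = -12 (H = -6 - 6 = -12)
(j(y(0)) + 33)*H = (8*0 + 33)*(-12) = (0 + 33)*(-12) = 33*(-12) = -396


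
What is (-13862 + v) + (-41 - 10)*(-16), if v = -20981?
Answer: -34027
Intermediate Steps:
(-13862 + v) + (-41 - 10)*(-16) = (-13862 - 20981) + (-41 - 10)*(-16) = -34843 - 51*(-16) = -34843 + 816 = -34027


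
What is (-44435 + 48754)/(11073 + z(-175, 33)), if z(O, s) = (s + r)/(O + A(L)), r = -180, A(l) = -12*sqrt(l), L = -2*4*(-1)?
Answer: 234939386171/602382237846 + 423262*sqrt(2)/100397039641 ≈ 0.39002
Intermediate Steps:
L = 8 (L = -8*(-1) = 8)
z(O, s) = (-180 + s)/(O - 24*sqrt(2)) (z(O, s) = (s - 180)/(O - 24*sqrt(2)) = (-180 + s)/(O - 24*sqrt(2)))
(-44435 + 48754)/(11073 + z(-175, 33)) = (-44435 + 48754)/(11073 + (-180 + 33)/(-175 - 24*sqrt(2))) = 4319/(11073 - 147/(-175 - 24*sqrt(2)))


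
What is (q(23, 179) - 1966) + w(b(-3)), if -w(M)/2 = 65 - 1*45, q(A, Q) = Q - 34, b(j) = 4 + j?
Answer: -1861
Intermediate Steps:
q(A, Q) = -34 + Q
w(M) = -40 (w(M) = -2*(65 - 1*45) = -2*(65 - 45) = -2*20 = -40)
(q(23, 179) - 1966) + w(b(-3)) = ((-34 + 179) - 1966) - 40 = (145 - 1966) - 40 = -1821 - 40 = -1861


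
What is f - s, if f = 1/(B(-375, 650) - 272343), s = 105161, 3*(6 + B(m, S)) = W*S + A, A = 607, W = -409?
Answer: -113814698693/1082290 ≈ -1.0516e+5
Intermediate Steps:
B(m, S) = 589/3 - 409*S/3 (B(m, S) = -6 + (-409*S + 607)/3 = -6 + (607 - 409*S)/3 = -6 + (607/3 - 409*S/3) = 589/3 - 409*S/3)
f = -3/1082290 (f = 1/((589/3 - 409/3*650) - 272343) = 1/((589/3 - 265850/3) - 272343) = 1/(-265261/3 - 272343) = 1/(-1082290/3) = -3/1082290 ≈ -2.7719e-6)
f - s = -3/1082290 - 1*105161 = -3/1082290 - 105161 = -113814698693/1082290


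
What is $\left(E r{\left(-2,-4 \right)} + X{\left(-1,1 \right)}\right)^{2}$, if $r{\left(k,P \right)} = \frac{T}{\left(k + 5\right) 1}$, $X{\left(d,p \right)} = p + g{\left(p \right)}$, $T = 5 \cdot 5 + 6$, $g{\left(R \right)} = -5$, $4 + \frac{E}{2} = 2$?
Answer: $\frac{18496}{9} \approx 2055.1$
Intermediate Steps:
$E = -4$ ($E = -8 + 2 \cdot 2 = -8 + 4 = -4$)
$T = 31$ ($T = 25 + 6 = 31$)
$X{\left(d,p \right)} = -5 + p$ ($X{\left(d,p \right)} = p - 5 = -5 + p$)
$r{\left(k,P \right)} = \frac{31}{5 + k}$ ($r{\left(k,P \right)} = \frac{31}{\left(k + 5\right) 1} = \frac{31}{\left(5 + k\right) 1} = \frac{31}{5 + k}$)
$\left(E r{\left(-2,-4 \right)} + X{\left(-1,1 \right)}\right)^{2} = \left(- 4 \frac{31}{5 - 2} + \left(-5 + 1\right)\right)^{2} = \left(- 4 \cdot \frac{31}{3} - 4\right)^{2} = \left(- 4 \cdot 31 \cdot \frac{1}{3} - 4\right)^{2} = \left(\left(-4\right) \frac{31}{3} - 4\right)^{2} = \left(- \frac{124}{3} - 4\right)^{2} = \left(- \frac{136}{3}\right)^{2} = \frac{18496}{9}$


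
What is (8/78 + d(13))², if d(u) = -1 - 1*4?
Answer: 36481/1521 ≈ 23.985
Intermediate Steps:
d(u) = -5 (d(u) = -1 - 4 = -5)
(8/78 + d(13))² = (8/78 - 5)² = (8*(1/78) - 5)² = (4/39 - 5)² = (-191/39)² = 36481/1521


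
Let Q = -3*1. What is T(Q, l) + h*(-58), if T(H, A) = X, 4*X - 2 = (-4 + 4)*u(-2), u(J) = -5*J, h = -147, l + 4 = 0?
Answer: 17053/2 ≈ 8526.5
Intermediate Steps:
l = -4 (l = -4 + 0 = -4)
Q = -3
X = ½ (X = ½ + ((-4 + 4)*(-5*(-2)))/4 = ½ + (0*10)/4 = ½ + (¼)*0 = ½ + 0 = ½ ≈ 0.50000)
T(H, A) = ½
T(Q, l) + h*(-58) = ½ - 147*(-58) = ½ + 8526 = 17053/2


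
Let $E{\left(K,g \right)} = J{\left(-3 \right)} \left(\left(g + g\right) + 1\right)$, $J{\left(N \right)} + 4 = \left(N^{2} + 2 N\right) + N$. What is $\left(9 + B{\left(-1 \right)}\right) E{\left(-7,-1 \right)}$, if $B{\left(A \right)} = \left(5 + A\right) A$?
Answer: $20$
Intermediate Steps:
$J{\left(N \right)} = -4 + N^{2} + 3 N$ ($J{\left(N \right)} = -4 + \left(\left(N^{2} + 2 N\right) + N\right) = -4 + \left(N^{2} + 3 N\right) = -4 + N^{2} + 3 N$)
$B{\left(A \right)} = A \left(5 + A\right)$
$E{\left(K,g \right)} = -4 - 8 g$ ($E{\left(K,g \right)} = \left(-4 + \left(-3\right)^{2} + 3 \left(-3\right)\right) \left(\left(g + g\right) + 1\right) = \left(-4 + 9 - 9\right) \left(2 g + 1\right) = - 4 \left(1 + 2 g\right) = -4 - 8 g$)
$\left(9 + B{\left(-1 \right)}\right) E{\left(-7,-1 \right)} = \left(9 - \left(5 - 1\right)\right) \left(-4 - -8\right) = \left(9 - 4\right) \left(-4 + 8\right) = \left(9 - 4\right) 4 = 5 \cdot 4 = 20$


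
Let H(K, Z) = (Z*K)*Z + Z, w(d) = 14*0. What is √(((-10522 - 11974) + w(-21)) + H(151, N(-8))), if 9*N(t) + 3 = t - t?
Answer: 2*I*√50579/3 ≈ 149.93*I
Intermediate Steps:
w(d) = 0
N(t) = -⅓ (N(t) = -⅓ + (t - t)/9 = -⅓ + (⅑)*0 = -⅓ + 0 = -⅓)
H(K, Z) = Z + K*Z² (H(K, Z) = (K*Z)*Z + Z = K*Z² + Z = Z + K*Z²)
√(((-10522 - 11974) + w(-21)) + H(151, N(-8))) = √(((-10522 - 11974) + 0) - (1 + 151*(-⅓))/3) = √((-22496 + 0) - (1 - 151/3)/3) = √(-22496 - ⅓*(-148/3)) = √(-22496 + 148/9) = √(-202316/9) = 2*I*√50579/3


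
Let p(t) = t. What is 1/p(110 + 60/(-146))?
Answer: 73/8000 ≈ 0.0091250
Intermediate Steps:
1/p(110 + 60/(-146)) = 1/(110 + 60/(-146)) = 1/(110 + 60*(-1/146)) = 1/(110 - 30/73) = 1/(8000/73) = 73/8000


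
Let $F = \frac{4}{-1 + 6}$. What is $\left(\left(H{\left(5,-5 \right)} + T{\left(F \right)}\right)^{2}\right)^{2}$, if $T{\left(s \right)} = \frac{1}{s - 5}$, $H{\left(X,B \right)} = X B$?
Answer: $\frac{78904810000}{194481} \approx 4.0572 \cdot 10^{5}$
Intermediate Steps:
$H{\left(X,B \right)} = B X$
$F = \frac{4}{5} \approx 0.8$
$T{\left(s \right)} = \frac{1}{-5 + s}$ ($T{\left(s \right)} = \frac{1}{s - 5} = \frac{1}{-5 + s}$)
$\left(\left(H{\left(5,-5 \right)} + T{\left(F \right)}\right)^{2}\right)^{2} = \left(\left(\left(-5\right) 5 + \frac{1}{-5 + \frac{4}{5}}\right)^{2}\right)^{2} = \left(\left(-25 + \frac{1}{- \frac{21}{5}}\right)^{2}\right)^{2} = \left(\left(-25 - \frac{5}{21}\right)^{2}\right)^{2} = \left(\left(- \frac{530}{21}\right)^{2}\right)^{2} = \left(\frac{280900}{441}\right)^{2} = \frac{78904810000}{194481}$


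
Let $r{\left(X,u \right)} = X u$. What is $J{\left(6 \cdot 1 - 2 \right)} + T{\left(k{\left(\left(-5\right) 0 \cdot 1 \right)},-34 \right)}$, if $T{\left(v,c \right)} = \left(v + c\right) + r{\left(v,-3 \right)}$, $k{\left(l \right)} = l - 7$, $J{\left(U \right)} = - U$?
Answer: $-24$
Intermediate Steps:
$k{\left(l \right)} = -7 + l$ ($k{\left(l \right)} = l - 7 = -7 + l$)
$T{\left(v,c \right)} = c - 2 v$ ($T{\left(v,c \right)} = \left(v + c\right) + v \left(-3\right) = \left(c + v\right) - 3 v = c - 2 v$)
$J{\left(6 \cdot 1 - 2 \right)} + T{\left(k{\left(\left(-5\right) 0 \cdot 1 \right)},-34 \right)} = - (6 \cdot 1 - 2) - \left(34 + 2 \left(-7 + \left(-5\right) 0 \cdot 1\right)\right) = - (6 - 2) - \left(34 + 2 \left(-7 + 0 \cdot 1\right)\right) = \left(-1\right) 4 - \left(34 + 2 \left(-7 + 0\right)\right) = -4 - 20 = -24$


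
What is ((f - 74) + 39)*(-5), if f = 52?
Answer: -85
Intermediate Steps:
((f - 74) + 39)*(-5) = ((52 - 74) + 39)*(-5) = (-22 + 39)*(-5) = 17*(-5) = -85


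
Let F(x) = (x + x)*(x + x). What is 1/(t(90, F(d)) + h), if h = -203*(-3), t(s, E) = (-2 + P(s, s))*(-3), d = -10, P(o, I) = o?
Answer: 1/345 ≈ 0.0028986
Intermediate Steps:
F(x) = 4*x² (F(x) = (2*x)*(2*x) = 4*x²)
t(s, E) = 6 - 3*s (t(s, E) = (-2 + s)*(-3) = 6 - 3*s)
h = 609
1/(t(90, F(d)) + h) = 1/((6 - 3*90) + 609) = 1/((6 - 270) + 609) = 1/(-264 + 609) = 1/345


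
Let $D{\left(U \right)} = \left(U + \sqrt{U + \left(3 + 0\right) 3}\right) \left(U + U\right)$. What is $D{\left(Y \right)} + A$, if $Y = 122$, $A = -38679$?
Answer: $-8911 + 244 \sqrt{131} \approx -6118.3$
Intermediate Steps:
$D{\left(U \right)} = 2 U \left(U + \sqrt{9 + U}\right)$ ($D{\left(U \right)} = \left(U + \sqrt{U + 3 \cdot 3}\right) 2 U = \left(U + \sqrt{U + 9}\right) 2 U = \left(U + \sqrt{9 + U}\right) 2 U = 2 U \left(U + \sqrt{9 + U}\right)$)
$D{\left(Y \right)} + A = 2 \cdot 122 \left(122 + \sqrt{9 + 122}\right) - 38679 = 2 \cdot 122 \left(122 + \sqrt{131}\right) - 38679 = \left(29768 + 244 \sqrt{131}\right) - 38679 = -8911 + 244 \sqrt{131}$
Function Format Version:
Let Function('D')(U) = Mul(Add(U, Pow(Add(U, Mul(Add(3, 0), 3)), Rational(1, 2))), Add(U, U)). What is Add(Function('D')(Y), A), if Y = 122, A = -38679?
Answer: Add(-8911, Mul(244, Pow(131, Rational(1, 2)))) ≈ -6118.3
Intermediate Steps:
Function('D')(U) = Mul(2, U, Add(U, Pow(Add(9, U), Rational(1, 2)))) (Function('D')(U) = Mul(Add(U, Pow(Add(U, Mul(3, 3)), Rational(1, 2))), Mul(2, U)) = Mul(Add(U, Pow(Add(U, 9), Rational(1, 2))), Mul(2, U)) = Mul(Add(U, Pow(Add(9, U), Rational(1, 2))), Mul(2, U)) = Mul(2, U, Add(U, Pow(Add(9, U), Rational(1, 2)))))
Add(Function('D')(Y), A) = Add(Mul(2, 122, Add(122, Pow(Add(9, 122), Rational(1, 2)))), -38679) = Add(Mul(2, 122, Add(122, Pow(131, Rational(1, 2)))), -38679) = Add(Add(29768, Mul(244, Pow(131, Rational(1, 2)))), -38679) = Add(-8911, Mul(244, Pow(131, Rational(1, 2))))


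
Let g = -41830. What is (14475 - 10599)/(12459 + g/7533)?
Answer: 29197908/93811817 ≈ 0.31124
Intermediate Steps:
(14475 - 10599)/(12459 + g/7533) = (14475 - 10599)/(12459 - 41830/7533) = 3876/(12459 - 41830*1/7533) = 3876/(12459 - 41830/7533) = 3876/(93811817/7533) = 3876*(7533/93811817) = 29197908/93811817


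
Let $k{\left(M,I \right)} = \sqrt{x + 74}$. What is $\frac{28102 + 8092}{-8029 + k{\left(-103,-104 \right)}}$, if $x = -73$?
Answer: $- \frac{18097}{4014} \approx -4.5085$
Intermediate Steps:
$k{\left(M,I \right)} = 1$ ($k{\left(M,I \right)} = \sqrt{-73 + 74} = \sqrt{1} = 1$)
$\frac{28102 + 8092}{-8029 + k{\left(-103,-104 \right)}} = \frac{28102 + 8092}{-8029 + 1} = \frac{36194}{-8028} = 36194 \left(- \frac{1}{8028}\right) = - \frac{18097}{4014}$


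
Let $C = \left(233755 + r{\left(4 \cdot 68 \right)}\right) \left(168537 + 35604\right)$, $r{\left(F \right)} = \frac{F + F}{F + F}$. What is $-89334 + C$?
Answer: $47719094262$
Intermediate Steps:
$r{\left(F \right)} = 1$ ($r{\left(F \right)} = \frac{2 F}{2 F} = 2 F \frac{1}{2 F} = 1$)
$C = 47719183596$ ($C = \left(233755 + 1\right) \left(168537 + 35604\right) = 233756 \cdot 204141 = 47719183596$)
$-89334 + C = -89334 + 47719183596 = 47719094262$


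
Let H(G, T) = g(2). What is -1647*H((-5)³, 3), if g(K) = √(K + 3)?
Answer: -1647*√5 ≈ -3682.8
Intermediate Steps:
g(K) = √(3 + K)
H(G, T) = √5 (H(G, T) = √(3 + 2) = √5)
-1647*H((-5)³, 3) = -1647*√5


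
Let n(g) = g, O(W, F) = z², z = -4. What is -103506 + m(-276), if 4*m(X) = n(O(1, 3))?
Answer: -103502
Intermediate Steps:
O(W, F) = 16 (O(W, F) = (-4)² = 16)
m(X) = 4 (m(X) = (¼)*16 = 4)
-103506 + m(-276) = -103506 + 4 = -103502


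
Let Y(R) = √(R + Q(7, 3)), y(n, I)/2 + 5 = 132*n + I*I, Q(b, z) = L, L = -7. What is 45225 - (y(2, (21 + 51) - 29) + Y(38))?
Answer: 41009 - √31 ≈ 41003.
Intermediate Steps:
Q(b, z) = -7
y(n, I) = -10 + 2*I² + 264*n (y(n, I) = -10 + 2*(132*n + I*I) = -10 + 2*(132*n + I²) = -10 + 2*(I² + 132*n) = -10 + (2*I² + 264*n) = -10 + 2*I² + 264*n)
Y(R) = √(-7 + R) (Y(R) = √(R - 7) = √(-7 + R))
45225 - (y(2, (21 + 51) - 29) + Y(38)) = 45225 - ((-10 + 2*((21 + 51) - 29)² + 264*2) + √(-7 + 38)) = 45225 - ((-10 + 2*(72 - 29)² + 528) + √31) = 45225 - ((-10 + 2*43² + 528) + √31) = 45225 - ((-10 + 2*1849 + 528) + √31) = 45225 - ((-10 + 3698 + 528) + √31) = 45225 - (4216 + √31) = 45225 + (-4216 - √31) = 41009 - √31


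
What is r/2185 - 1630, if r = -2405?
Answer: -712791/437 ≈ -1631.1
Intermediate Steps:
r/2185 - 1630 = -2405/2185 - 1630 = -2405*1/2185 - 1630 = -481/437 - 1630 = -712791/437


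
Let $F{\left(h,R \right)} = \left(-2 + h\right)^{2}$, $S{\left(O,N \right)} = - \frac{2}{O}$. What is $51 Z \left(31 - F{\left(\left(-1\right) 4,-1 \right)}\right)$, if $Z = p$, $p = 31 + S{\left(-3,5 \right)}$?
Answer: $-8075$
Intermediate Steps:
$p = \frac{95}{3}$ ($p = 31 - \frac{2}{-3} = 31 - - \frac{2}{3} = 31 + \frac{2}{3} = \frac{95}{3} \approx 31.667$)
$Z = \frac{95}{3} \approx 31.667$
$51 Z \left(31 - F{\left(\left(-1\right) 4,-1 \right)}\right) = 51 \cdot \frac{95}{3} \left(31 - \left(-2 - 4\right)^{2}\right) = 1615 \left(31 - \left(-2 - 4\right)^{2}\right) = 1615 \left(31 - \left(-6\right)^{2}\right) = 1615 \left(31 - 36\right) = 1615 \left(-5\right) = -8075$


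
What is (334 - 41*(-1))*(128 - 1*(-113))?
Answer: 90375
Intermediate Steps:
(334 - 41*(-1))*(128 - 1*(-113)) = (334 + 41)*(128 + 113) = 375*241 = 90375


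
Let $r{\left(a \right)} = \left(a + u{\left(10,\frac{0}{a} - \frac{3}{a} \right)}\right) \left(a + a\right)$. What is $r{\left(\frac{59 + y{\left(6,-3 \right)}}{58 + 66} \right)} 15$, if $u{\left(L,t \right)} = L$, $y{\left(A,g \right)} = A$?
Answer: $\frac{1272375}{7688} \approx 165.5$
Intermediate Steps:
$r{\left(a \right)} = 2 a \left(10 + a\right)$ ($r{\left(a \right)} = \left(a + 10\right) \left(a + a\right) = \left(10 + a\right) 2 a = 2 a \left(10 + a\right)$)
$r{\left(\frac{59 + y{\left(6,-3 \right)}}{58 + 66} \right)} 15 = 2 \frac{59 + 6}{58 + 66} \left(10 + \frac{59 + 6}{58 + 66}\right) 15 = 2 \cdot \frac{65}{124} \left(10 + \frac{65}{124}\right) 15 = 2 \cdot \frac{65}{124} \cdot \frac{1305}{124} \cdot 15 = \frac{84825}{7688} \cdot 15 = \frac{1272375}{7688}$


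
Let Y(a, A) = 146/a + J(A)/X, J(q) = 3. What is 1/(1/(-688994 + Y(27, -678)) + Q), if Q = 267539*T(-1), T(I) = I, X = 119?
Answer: -2213720267/592256506516126 ≈ -3.7378e-6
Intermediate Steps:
Y(a, A) = 3/119 + 146/a (Y(a, A) = 146/a + 3/119 = 3/119 + 146/a)
Q = -267539 (Q = 267539*(-1) = -267539)
1/(1/(-688994 + Y(27, -678)) + Q) = 1/(1/(-688994 + (3/119 + 146/27)) - 267539) = 1/(1/(-688994 + 17455/3213) - 267539) = 1/(1/(-2213720267/3213) - 267539) = 1/(-3213/2213720267 - 267539) = 1/(-592256506516126/2213720267) = -2213720267/592256506516126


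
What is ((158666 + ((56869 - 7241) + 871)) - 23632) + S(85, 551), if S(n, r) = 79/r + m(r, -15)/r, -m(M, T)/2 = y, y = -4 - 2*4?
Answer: 102228786/551 ≈ 1.8553e+5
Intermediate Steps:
y = -12 (y = -4 - 8 = -12)
m(M, T) = 24 (m(M, T) = -2*(-12) = 24)
S(n, r) = 103/r (S(n, r) = 79/r + 24/r = 103/r)
((158666 + ((56869 - 7241) + 871)) - 23632) + S(85, 551) = ((158666 + ((56869 - 7241) + 871)) - 23632) + 103/551 = ((158666 + (49628 + 871)) - 23632) + 103*(1/551) = ((158666 + 50499) - 23632) + 103/551 = (209165 - 23632) + 103/551 = 185533 + 103/551 = 102228786/551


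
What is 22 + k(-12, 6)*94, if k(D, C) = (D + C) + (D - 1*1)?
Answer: -1764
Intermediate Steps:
k(D, C) = -1 + C + 2*D (k(D, C) = (C + D) + (D - 1) = (C + D) + (-1 + D) = -1 + C + 2*D)
22 + k(-12, 6)*94 = 22 + (-1 + 6 + 2*(-12))*94 = 22 + (-1 + 6 - 24)*94 = 22 - 19*94 = 22 - 1786 = -1764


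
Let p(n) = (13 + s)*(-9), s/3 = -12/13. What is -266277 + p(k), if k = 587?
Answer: -3462798/13 ≈ -2.6637e+5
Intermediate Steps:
s = -36/13 (s = 3*(-12/13) = -36/13 ≈ -2.7692)
p(n) = -1197/13 (p(n) = (13 - 36/13)*(-9) = (133/13)*(-9) = -1197/13)
-266277 + p(k) = -266277 - 1197/13 = -3462798/13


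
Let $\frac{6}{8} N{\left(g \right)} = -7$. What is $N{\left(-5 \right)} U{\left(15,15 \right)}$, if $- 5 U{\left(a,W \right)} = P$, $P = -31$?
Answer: $- \frac{868}{15} \approx -57.867$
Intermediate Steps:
$U{\left(a,W \right)} = \frac{31}{5}$ ($U{\left(a,W \right)} = \left(- \frac{1}{5}\right) \left(-31\right) = \frac{31}{5}$)
$N{\left(g \right)} = - \frac{28}{3}$ ($N{\left(g \right)} = \frac{4}{3} \left(-7\right) = - \frac{28}{3}$)
$N{\left(-5 \right)} U{\left(15,15 \right)} = \left(- \frac{28}{3}\right) \frac{31}{5} = - \frac{868}{15}$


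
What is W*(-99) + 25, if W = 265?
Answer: -26210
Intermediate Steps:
W*(-99) + 25 = 265*(-99) + 25 = -26235 + 25 = -26210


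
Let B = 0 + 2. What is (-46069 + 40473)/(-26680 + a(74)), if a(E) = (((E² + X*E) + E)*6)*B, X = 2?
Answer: -1399/10424 ≈ -0.13421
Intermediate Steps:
B = 2
a(E) = 12*E² + 36*E (a(E) = (((E² + 2*E) + E)*6)*2 = ((E² + 3*E)*6)*2 = (6*E² + 18*E)*2 = 12*E² + 36*E)
(-46069 + 40473)/(-26680 + a(74)) = (-46069 + 40473)/(-26680 + 12*74*(3 + 74)) = -5596/(-26680 + 12*74*77) = -5596/(-26680 + 68376) = -5596/41696 = -5596*1/41696 = -1399/10424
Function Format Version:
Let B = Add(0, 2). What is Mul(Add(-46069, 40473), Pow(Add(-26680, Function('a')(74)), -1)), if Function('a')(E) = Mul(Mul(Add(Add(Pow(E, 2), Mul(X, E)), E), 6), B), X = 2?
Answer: Rational(-1399, 10424) ≈ -0.13421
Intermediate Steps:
B = 2
Function('a')(E) = Add(Mul(12, Pow(E, 2)), Mul(36, E)) (Function('a')(E) = Mul(Mul(Add(Add(Pow(E, 2), Mul(2, E)), E), 6), 2) = Mul(Mul(Add(Pow(E, 2), Mul(3, E)), 6), 2) = Mul(Add(Mul(6, Pow(E, 2)), Mul(18, E)), 2) = Add(Mul(12, Pow(E, 2)), Mul(36, E)))
Mul(Add(-46069, 40473), Pow(Add(-26680, Function('a')(74)), -1)) = Mul(Add(-46069, 40473), Pow(Add(-26680, Mul(12, 74, Add(3, 74))), -1)) = Mul(-5596, Pow(Add(-26680, Mul(12, 74, 77)), -1)) = Mul(-5596, Pow(Add(-26680, 68376), -1)) = Mul(-5596, Pow(41696, -1)) = Mul(-5596, Rational(1, 41696)) = Rational(-1399, 10424)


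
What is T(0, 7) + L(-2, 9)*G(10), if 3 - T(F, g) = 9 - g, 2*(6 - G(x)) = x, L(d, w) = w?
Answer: 10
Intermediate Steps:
G(x) = 6 - x/2
T(F, g) = -6 + g (T(F, g) = 3 - (9 - g) = 3 + (-9 + g) = -6 + g)
T(0, 7) + L(-2, 9)*G(10) = (-6 + 7) + 9*(6 - 1/2*10) = 1 + 9*(6 - 5) = 1 + 9*1 = 1 + 9 = 10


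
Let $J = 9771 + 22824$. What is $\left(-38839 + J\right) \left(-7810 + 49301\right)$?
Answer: $-259069804$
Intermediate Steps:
$J = 32595$
$\left(-38839 + J\right) \left(-7810 + 49301\right) = \left(-38839 + 32595\right) \left(-7810 + 49301\right) = \left(-6244\right) 41491 = -259069804$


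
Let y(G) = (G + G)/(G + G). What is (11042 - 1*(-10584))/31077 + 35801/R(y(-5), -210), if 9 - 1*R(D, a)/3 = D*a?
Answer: 125199551/2268621 ≈ 55.188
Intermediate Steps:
y(G) = 1 (y(G) = (2*G)/((2*G)) = (2*G)*(1/(2*G)) = 1)
R(D, a) = 27 - 3*D*a
(11042 - 1*(-10584))/31077 + 35801/R(y(-5), -210) = (11042 - 1*(-10584))/31077 + 35801/(27 - 3*1*(-210)) = (11042 + 10584)*(1/31077) + 35801/(27 + 630) = 21626*(1/31077) + 35801/657 = 21626/31077 + 35801*(1/657) = 21626/31077 + 35801/657 = 125199551/2268621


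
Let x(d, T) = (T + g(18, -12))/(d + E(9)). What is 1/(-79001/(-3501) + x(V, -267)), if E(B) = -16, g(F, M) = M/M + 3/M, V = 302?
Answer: 4005144/86648579 ≈ 0.046223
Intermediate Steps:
g(F, M) = 1 + 3/M
x(d, T) = (¾ + T)/(-16 + d) (x(d, T) = (T + (3 - 12)/(-12))/(d - 16) = (T - 1/12*(-9))/(-16 + d) = (T + ¾)/(-16 + d) = (¾ + T)/(-16 + d))
1/(-79001/(-3501) + x(V, -267)) = 1/(-79001/(-3501) + (¾ - 267)/(-16 + 302)) = 1/(-79001*(-1/3501) - 1065/4/286) = 1/(79001/3501 + (1/286)*(-1065/4)) = 1/(79001/3501 - 1065/1144) = 1/(86648579/4005144) = 4005144/86648579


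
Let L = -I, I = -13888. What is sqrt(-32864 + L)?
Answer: 4*I*sqrt(1186) ≈ 137.75*I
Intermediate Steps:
L = 13888 (L = -1*(-13888) = 13888)
sqrt(-32864 + L) = sqrt(-32864 + 13888) = sqrt(-18976) = 4*I*sqrt(1186)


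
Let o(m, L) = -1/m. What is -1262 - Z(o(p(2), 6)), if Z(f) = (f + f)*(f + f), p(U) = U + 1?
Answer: -11362/9 ≈ -1262.4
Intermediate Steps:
p(U) = 1 + U
Z(f) = 4*f² (Z(f) = (2*f)*(2*f) = 4*f²)
-1262 - Z(o(p(2), 6)) = -1262 - 4*(-1/(1 + 2))² = -1262 - 4*(-1/3)² = -1262 - 4*(-1*⅓)² = -1262 - 4*(-⅓)² = -1262 - 4/9 = -11362/9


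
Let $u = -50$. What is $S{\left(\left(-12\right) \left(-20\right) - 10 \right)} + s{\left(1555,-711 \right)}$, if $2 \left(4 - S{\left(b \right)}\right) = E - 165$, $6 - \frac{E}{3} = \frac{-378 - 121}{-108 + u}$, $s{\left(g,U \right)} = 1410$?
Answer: $\frac{471547}{316} \approx 1492.2$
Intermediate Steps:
$E = \frac{1347}{158}$ ($E = 18 - 3 \frac{-378 - 121}{-108 - 50} = 18 - 3 \left(- \frac{499}{-158}\right) = 18 - 3 \left(\left(-499\right) \left(- \frac{1}{158}\right)\right) = 18 - \frac{1497}{158} = \frac{1347}{158} \approx 8.5253$)
$S{\left(b \right)} = \frac{25987}{316}$ ($S{\left(b \right)} = 4 - \frac{\frac{1347}{158} - 165}{2} = 4 - - \frac{24723}{316} = 4 + \frac{24723}{316} = \frac{25987}{316}$)
$S{\left(\left(-12\right) \left(-20\right) - 10 \right)} + s{\left(1555,-711 \right)} = \frac{25987}{316} + 1410 = \frac{471547}{316}$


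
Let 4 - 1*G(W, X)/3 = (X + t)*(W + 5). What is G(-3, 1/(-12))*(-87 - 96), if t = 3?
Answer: 2013/2 ≈ 1006.5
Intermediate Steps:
G(W, X) = 12 - 3*(3 + X)*(5 + W) (G(W, X) = 12 - 3*(X + 3)*(W + 5) = 12 - 3*(3 + X)*(5 + W))
G(-3, 1/(-12))*(-87 - 96) = (-33 - 15/(-12) - 9*(-3) - 3*(-3)/(-12))*(-87 - 96) = (-33 - 15*(-1/12) + 27 - 3*(-3)*(-1/12))*(-183) = (-33 + 5/4 + 27 - 3/4)*(-183) = -11/2*(-183) = 2013/2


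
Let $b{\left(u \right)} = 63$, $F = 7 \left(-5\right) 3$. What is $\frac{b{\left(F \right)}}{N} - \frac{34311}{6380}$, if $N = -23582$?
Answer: $- \frac{404761971}{75226580} \approx -5.3806$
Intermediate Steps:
$F = -105$ ($F = \left(-35\right) 3 = -105$)
$\frac{b{\left(F \right)}}{N} - \frac{34311}{6380} = \frac{63}{-23582} - \frac{34311}{6380} = 63 \left(- \frac{1}{23582}\right) - \frac{34311}{6380} = - \frac{63}{23582} - \frac{34311}{6380} = - \frac{404761971}{75226580}$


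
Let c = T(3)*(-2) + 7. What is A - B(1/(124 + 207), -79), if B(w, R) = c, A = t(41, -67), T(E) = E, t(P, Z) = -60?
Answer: -61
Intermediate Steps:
A = -60
c = 1 (c = 3*(-2) + 7 = -6 + 7 = 1)
B(w, R) = 1
A - B(1/(124 + 207), -79) = -60 - 1*1 = -60 - 1 = -61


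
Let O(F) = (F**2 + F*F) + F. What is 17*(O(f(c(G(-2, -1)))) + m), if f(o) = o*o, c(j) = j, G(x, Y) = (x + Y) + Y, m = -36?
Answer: 8364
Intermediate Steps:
G(x, Y) = x + 2*Y (G(x, Y) = (Y + x) + Y = x + 2*Y)
f(o) = o**2
O(F) = F + 2*F**2 (O(F) = (F**2 + F**2) + F = 2*F**2 + F = F + 2*F**2)
17*(O(f(c(G(-2, -1)))) + m) = 17*((-2 + 2*(-1))**2*(1 + 2*(-2 + 2*(-1))**2) - 36) = 17*((-2 - 2)**2*(1 + 2*(-2 - 2)**2) - 36) = 17*((-4)**2*(1 + 2*(-4)**2) - 36) = 17*(16*(1 + 2*16) - 36) = 17*(16*(1 + 32) - 36) = 17*(16*33 - 36) = 17*(528 - 36) = 17*492 = 8364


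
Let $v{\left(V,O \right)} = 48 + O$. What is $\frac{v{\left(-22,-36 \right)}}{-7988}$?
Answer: $- \frac{3}{1997} \approx -0.0015023$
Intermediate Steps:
$\frac{v{\left(-22,-36 \right)}}{-7988} = \frac{48 - 36}{-7988} = 12 \left(- \frac{1}{7988}\right) = - \frac{3}{1997}$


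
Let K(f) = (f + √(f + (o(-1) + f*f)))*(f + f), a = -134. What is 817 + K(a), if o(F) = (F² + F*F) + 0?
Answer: 36729 - 1072*√1114 ≈ 949.24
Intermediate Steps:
o(F) = 2*F² (o(F) = (F² + F²) + 0 = 2*F² + 0 = 2*F²)
K(f) = 2*f*(f + √(2 + f + f²)) (K(f) = (f + √(f + (2*(-1)² + f*f)))*(f + f) = (f + √(f + (2*1 + f²)))*(2*f) = (f + √(f + (2 + f²)))*(2*f) = (f + √(2 + f + f²))*(2*f) = 2*f*(f + √(2 + f + f²)))
817 + K(a) = 817 + 2*(-134)*(-134 + √(2 - 134 + (-134)²)) = 817 + 2*(-134)*(-134 + √(2 - 134 + 17956)) = 817 + 2*(-134)*(-134 + √17824) = 817 + 2*(-134)*(-134 + 4*√1114) = 817 + (35912 - 1072*√1114) = 36729 - 1072*√1114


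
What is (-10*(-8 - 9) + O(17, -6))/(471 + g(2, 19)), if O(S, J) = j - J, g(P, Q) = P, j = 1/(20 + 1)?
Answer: 3697/9933 ≈ 0.37219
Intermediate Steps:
j = 1/21 ≈ 0.047619
O(S, J) = 1/21 - J
(-10*(-8 - 9) + O(17, -6))/(471 + g(2, 19)) = (-10*(-8 - 9) + (1/21 - 1*(-6)))/(471 + 2) = (-10*(-17) + (1/21 + 6))/473 = (170 + 127/21)*(1/473) = (3697/21)*(1/473) = 3697/9933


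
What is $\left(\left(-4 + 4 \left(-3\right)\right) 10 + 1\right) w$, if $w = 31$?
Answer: $-4929$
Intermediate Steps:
$\left(\left(-4 + 4 \left(-3\right)\right) 10 + 1\right) w = \left(\left(-4 + 4 \left(-3\right)\right) 10 + 1\right) 31 = \left(\left(-4 - 12\right) 10 + 1\right) 31 = \left(\left(-16\right) 10 + 1\right) 31 = \left(-160 + 1\right) 31 = \left(-159\right) 31 = -4929$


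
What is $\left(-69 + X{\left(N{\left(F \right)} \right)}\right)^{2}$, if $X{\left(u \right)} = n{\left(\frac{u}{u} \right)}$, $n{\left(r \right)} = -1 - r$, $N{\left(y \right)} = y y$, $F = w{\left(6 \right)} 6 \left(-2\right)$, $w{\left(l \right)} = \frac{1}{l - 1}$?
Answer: $5041$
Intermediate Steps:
$w{\left(l \right)} = \frac{1}{-1 + l}$
$F = - \frac{12}{5}$ ($F = \frac{1}{-1 + 6} \cdot 6 \left(-2\right) = \frac{1}{5} \cdot 6 \left(-2\right) = \frac{6}{5} \left(-2\right) = - \frac{12}{5} \approx -2.4$)
$N{\left(y \right)} = y^{2}$
$X{\left(u \right)} = -2$ ($X{\left(u \right)} = -1 - \frac{u}{u} = -1 - 1 = -2$)
$\left(-69 + X{\left(N{\left(F \right)} \right)}\right)^{2} = \left(-69 - 2\right)^{2} = \left(-71\right)^{2} = 5041$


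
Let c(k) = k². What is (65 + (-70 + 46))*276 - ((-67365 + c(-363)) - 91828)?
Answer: 38740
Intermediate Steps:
(65 + (-70 + 46))*276 - ((-67365 + c(-363)) - 91828) = (65 + (-70 + 46))*276 - ((-67365 + (-363)²) - 91828) = (65 - 24)*276 - ((-67365 + 131769) - 91828) = 41*276 - (64404 - 91828) = 11316 - 1*(-27424) = 11316 + 27424 = 38740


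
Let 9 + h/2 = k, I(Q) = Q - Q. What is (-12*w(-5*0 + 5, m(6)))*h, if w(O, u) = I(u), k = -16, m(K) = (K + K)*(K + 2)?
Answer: 0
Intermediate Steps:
m(K) = 2*K*(2 + K) (m(K) = (2*K)*(2 + K) = 2*K*(2 + K))
I(Q) = 0
w(O, u) = 0
h = -50 (h = -18 + 2*(-16) = -18 - 32 = -50)
(-12*w(-5*0 + 5, m(6)))*h = -12*0*(-50) = 0*(-50) = 0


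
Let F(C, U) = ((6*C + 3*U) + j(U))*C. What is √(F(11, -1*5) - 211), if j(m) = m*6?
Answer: 2*√5 ≈ 4.4721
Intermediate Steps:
j(m) = 6*m
F(C, U) = C*(6*C + 9*U) (F(C, U) = ((6*C + 3*U) + 6*U)*C = ((3*U + 6*C) + 6*U)*C = (6*C + 9*U)*C = C*(6*C + 9*U))
√(F(11, -1*5) - 211) = √(3*11*(2*11 + 3*(-1*5)) - 211) = √(3*11*(22 + 3*(-5)) - 211) = √(3*11*(22 - 15) - 211) = √(3*11*7 - 211) = √(231 - 211) = √20 = 2*√5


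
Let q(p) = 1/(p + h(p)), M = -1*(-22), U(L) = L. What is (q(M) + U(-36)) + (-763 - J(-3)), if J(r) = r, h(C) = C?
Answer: -35023/44 ≈ -795.98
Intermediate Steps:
M = 22
q(p) = 1/(2*p) (q(p) = 1/(p + p) = 1/(2*p))
(q(M) + U(-36)) + (-763 - J(-3)) = ((½)/22 - 36) + (-763 - 1*(-3)) = ((½)*(1/22) - 36) + (-763 + 3) = (1/44 - 36) - 760 = -1583/44 - 760 = -35023/44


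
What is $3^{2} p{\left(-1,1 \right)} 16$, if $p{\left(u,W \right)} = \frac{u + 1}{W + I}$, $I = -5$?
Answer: $0$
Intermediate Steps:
$p{\left(u,W \right)} = \frac{1 + u}{-5 + W}$ ($p{\left(u,W \right)} = \frac{u + 1}{W - 5} = \frac{1 + u}{-5 + W}$)
$3^{2} p{\left(-1,1 \right)} 16 = 3^{2} \frac{1 - 1}{-5 + 1} \cdot 16 = 9 \frac{1}{-4} \cdot 0 \cdot 16 = 9 \left(\left(- \frac{1}{4}\right) 0\right) 16 = 9 \cdot 0 \cdot 16 = 0 \cdot 16 = 0$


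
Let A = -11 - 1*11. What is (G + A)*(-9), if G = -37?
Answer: 531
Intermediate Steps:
A = -22 (A = -11 - 11 = -22)
(G + A)*(-9) = (-37 - 22)*(-9) = -59*(-9) = 531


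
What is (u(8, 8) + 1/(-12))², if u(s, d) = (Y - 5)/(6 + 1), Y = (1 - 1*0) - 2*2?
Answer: 10609/7056 ≈ 1.5035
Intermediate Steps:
Y = -3 (Y = (1 + 0) - 4 = 1 - 4 = -3)
u(s, d) = -8/7 (u(s, d) = (-3 - 5)/(6 + 1) = -8/7)
(u(8, 8) + 1/(-12))² = (-8/7 + 1/(-12))² = (-8/7 - 1/12)² = (-103/84)² = 10609/7056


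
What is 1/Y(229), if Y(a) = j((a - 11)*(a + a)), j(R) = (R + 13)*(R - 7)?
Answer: 1/9969423309 ≈ 1.0031e-10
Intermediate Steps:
j(R) = (-7 + R)*(13 + R) (j(R) = (13 + R)*(-7 + R) = (-7 + R)*(13 + R))
Y(a) = -91 + 4*a²*(-11 + a)² + 12*a*(-11 + a) (Y(a) = -91 + ((a - 11)*(a + a))² + 6*((a - 11)*(a + a)) = -91 + ((-11 + a)*(2*a))² + 6*((-11 + a)*(2*a)) = -91 + (2*a*(-11 + a))² + 6*(2*a*(-11 + a)) = -91 + 4*a²*(-11 + a)² + 12*a*(-11 + a))
1/Y(229) = 1/(-91 + 4*229²*(-11 + 229)² + 12*229*(-11 + 229)) = 1/(-91 + 4*52441*218² + 12*229*218) = 1/(-91 + 4*52441*47524 + 599064) = 1/(-91 + 9968824336 + 599064) = 1/9969423309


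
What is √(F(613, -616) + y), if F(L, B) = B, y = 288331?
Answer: √287715 ≈ 536.39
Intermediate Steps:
√(F(613, -616) + y) = √(-616 + 288331) = √287715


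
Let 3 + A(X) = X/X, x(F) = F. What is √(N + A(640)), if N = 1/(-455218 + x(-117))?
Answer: I*√414660379785/455335 ≈ 1.4142*I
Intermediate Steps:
A(X) = -2 (A(X) = -3 + X/X = -3 + 1 = -2)
N = -1/455335 (N = 1/(-455218 - 117) = 1/(-455335) = -1/455335 ≈ -2.1962e-6)
√(N + A(640)) = √(-1/455335 - 2) = √(-910671/455335) = I*√414660379785/455335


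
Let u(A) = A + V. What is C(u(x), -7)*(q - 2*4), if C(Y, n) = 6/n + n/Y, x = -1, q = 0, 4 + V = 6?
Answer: 440/7 ≈ 62.857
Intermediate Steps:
V = 2 (V = -4 + 6 = 2)
u(A) = 2 + A (u(A) = A + 2 = 2 + A)
C(u(x), -7)*(q - 2*4) = (6/(-7) - 7/(2 - 1))*(0 - 2*4) = (6*(-1/7) - 7/1)*(0 - 8) = (-6/7 - 7*1)*(-8) = (-6/7 - 7)*(-8) = -55/7*(-8) = 440/7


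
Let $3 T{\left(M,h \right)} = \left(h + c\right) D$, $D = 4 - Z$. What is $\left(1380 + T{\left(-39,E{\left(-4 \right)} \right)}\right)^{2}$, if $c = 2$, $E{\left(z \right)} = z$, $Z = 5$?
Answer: $\frac{17156164}{9} \approx 1.9062 \cdot 10^{6}$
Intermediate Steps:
$D = -1$ ($D = 4 - 5 = -1$)
$T{\left(M,h \right)} = - \frac{2}{3} - \frac{h}{3}$ ($T{\left(M,h \right)} = \frac{\left(h + 2\right) \left(-1\right)}{3} = \frac{\left(2 + h\right) \left(-1\right)}{3} = \frac{-2 - h}{3} = - \frac{2}{3} - \frac{h}{3}$)
$\left(1380 + T{\left(-39,E{\left(-4 \right)} \right)}\right)^{2} = \left(1380 - - \frac{2}{3}\right)^{2} = \left(1380 + \left(- \frac{2}{3} + \frac{4}{3}\right)\right)^{2} = \left(1380 + \frac{2}{3}\right)^{2} = \left(\frac{4142}{3}\right)^{2} = \frac{17156164}{9}$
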